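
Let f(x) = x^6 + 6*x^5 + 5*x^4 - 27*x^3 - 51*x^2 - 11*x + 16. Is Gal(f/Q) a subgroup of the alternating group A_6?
Yes

The polynomial is irreducible of degree 6 over Q. Its discriminant is 30991489 = 5567^2, a perfect square. A Galois group lies in the alternating group exactly when the discriminant is a square in Q, so the Galois group (PSL(2,5)) is contained in A_6.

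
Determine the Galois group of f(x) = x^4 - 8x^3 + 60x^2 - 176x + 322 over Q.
The polynomial is an irreducible quartic over Q and its discriminant is 1088391168, which is not a perfect square, so the Galois group is not contained in A_4. The resolvent cubic y^3 - 60*y^2 + 120*y + 25696 has exactly one rational root, so the Galois group is C_4 or D_4. The quartic becomes reducible over Q(sqrt(disc)), so the group is C_4.

C_4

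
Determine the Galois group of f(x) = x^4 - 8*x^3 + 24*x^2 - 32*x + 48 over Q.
D_4 (order 8)

The polynomial is an irreducible quartic over Q and its discriminant is 8388608, which is not a perfect square, so the Galois group is not contained in A_4. The resolvent cubic y^3 - 24*y^2 + 64*y + 512 has exactly one rational root, so the Galois group is C_4 or D_4. The quartic remains irreducible over Q(sqrt(disc)), so the group is D_4.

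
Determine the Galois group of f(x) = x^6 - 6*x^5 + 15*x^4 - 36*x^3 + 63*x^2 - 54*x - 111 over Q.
6T9: S_3 x S_3

The polynomial f is an irreducible sextic over Q, so G = Gal(f/Q) is one of the 16 transitive subgroups 6T1, ..., 6T16 of S_6. The discriminant of f is 5410421842378752, which is not a perfect square, so G is not contained in A_6. The transitive groups of degree 6 not contained in A_6 are: C_6 (6T1, order 6), S_3 (6T2, order 6), D_6 (6T3, order 12), C_3 x S_3 (6T5, order 18), A_4 x C_2 (6T6, order 24), S_4 (6T8, order 24), S_3 x S_3 (6T9, order 36), S_4 x C_2 (6T11, order 48), (S_3 x S_3) : C_2 (6T13, order 72), PGL(2,5) (6T14, order 120), S_6 (6T16, order 720). By Dedekind's theorem, for a prime p not dividing disc(f) the degrees of the irreducible factors of f mod p form the cycle type of an element of G. Factoring f modulo the 23 such primes p <= 97 (skipping 2, 3, which divide the discriminant), each new pattern first appears at: mod 5: f = (x^6 + 4x^5 + 4x^3 + 3x^2 + x + 4), pattern 6; mod 11: f = (x + 5)(x + 9)(x^2 + 3x + 10)(x^2 + 10x + 1), pattern 2+2+1+1; mod 13: f = (x + 3)(x + 9)(x + 11)(x^3 + 10x^2 + 3x + 10), pattern 3+1+1+1; mod 31: f = (x^2 + 14x + 19)(x^2 + 16x + 27)(x^2 + 26x + 19), pattern 2+2+2; mod 97: f = (x^3 + 94x^2 + 3x + 8)(x^3 + 94x^2 + 3x + 71), pattern 3+3. No other pattern occurs in this range, so the set of observed cycle types is {6, 2+2+1+1, 3+1+1+1, 2+2+2, 3+3}. The candidates containing elements of all these cycle types are S_3 x S_3 (6T9) of order 36, (S_3 x S_3) : C_2 (6T13) of order 72, S_6 (6T16) of order 720; the others are excluded. The observed types are precisely the cycle types that occur in S_3 x S_3 (6T9) (apart from the identity). Each of the other remaining candidates has further cycle types, and by the Chebotarev density theorem the matching factorization patterns would occur for a proportion of primes equal to their share of the group: (S_3 x S_3) : C_2 (6T13) additionally contains elements of type 4+2, 3+2+1, 2+1+1+1+1 (36 of its 72 elements, about 50% of primes); S_6 (6T16) additionally contains elements of type 5+1, 4+2, 4+1+1, 3+2+1, 2+1+1+1+1 (459 of its 720 elements, about 64% of primes). None of the 23 primes tested shows any such pattern (for each of these groups the chance of that is below 10^-4), which rules them out. Hence G = S_3 x S_3 (6T9), of order 36.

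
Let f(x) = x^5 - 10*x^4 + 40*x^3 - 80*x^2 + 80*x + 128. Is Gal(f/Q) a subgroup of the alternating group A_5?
No

The polynomial is irreducible of degree 5 over Q. Its discriminant is 2048000000000, which is not a perfect square. A Galois group lies in the alternating group exactly when the discriminant is a square in Q, so the Galois group (F_20) is not contained in A_5.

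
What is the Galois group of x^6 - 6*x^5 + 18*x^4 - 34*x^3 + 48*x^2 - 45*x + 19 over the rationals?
C_6 (also written C6)

The polynomial f is an irreducible sextic over Q, so G = Gal(f/Q) is one of the 16 transitive subgroups 6T1, ..., 6T16 of S_6. The discriminant of f is -129140163, which is not a perfect square, so G is not contained in A_6. The transitive groups of degree 6 not contained in A_6 are: C_6 (6T1, order 6), S_3 (6T2, order 6), D_6 (6T3, order 12), C_3 x S_3 (6T5, order 18), A_4 x C_2 (6T6, order 24), S_4 (6T8, order 24), S_3 x S_3 (6T9, order 36), S_4 x C_2 (6T11, order 48), (S_3 x S_3) : C_2 (6T13, order 72), PGL(2,5) (6T14, order 120), S_6 (6T16, order 720). By Dedekind's theorem, for a prime p not dividing disc(f) the degrees of the irreducible factors of f mod p form the cycle type of an element of G. Factoring f modulo the 37 such primes p <= 163 (skipping 3, which divides the discriminant), each new pattern first appears at: mod 2: f = (x^6 + x + 1), pattern 6; mod 7: f = (x^3 + 4x^2 + 4x + 4)(x^3 + 4x^2 + 5x + 3), pattern 3+3; mod 17: f = (x^2 + x + 7)(x^2 + 2x + 13)(x^2 + 8x + 6), pattern 2+2+2; mod 19: f = (x)(x + 1)(x + 3)(x + 5)(x + 10)(x + 13), pattern 1+1+1+1+1+1. No other pattern occurs in this range, so the set of observed cycle types is {6, 3+3, 2+2+2, 1+1+1+1+1+1}. The candidates containing elements of all these cycle types are C_6 (6T1) of order 6, D_6 (6T3) of order 12, C_3 x S_3 (6T5) of order 18, A_4 x C_2 (6T6) of order 24, S_3 x S_3 (6T9) of order 36, S_4 x C_2 (6T11) of order 48, (S_3 x S_3) : C_2 (6T13) of order 72, PGL(2,5) (6T14) of order 120, S_6 (6T16) of order 720; the others are excluded. The observed types are precisely the cycle types that occur in C_6 (6T1). Each of the other remaining candidates has further cycle types, and by the Chebotarev density theorem the matching factorization patterns would occur for a proportion of primes equal to their share of the group: D_6 (6T3) additionally contains elements of type 2+2+1+1 (3 of its 12 elements, about 25% of primes); C_3 x S_3 (6T5) additionally contains elements of type 3+1+1+1 (4 of its 18 elements, about 22% of primes); A_4 x C_2 (6T6) additionally contains elements of type 2+2+1+1, 2+1+1+1+1 (6 of its 24 elements, about 25% of primes); S_3 x S_3 (6T9) additionally contains elements of type 3+1+1+1, 2+2+1+1 (13 of its 36 elements, about 36% of primes); S_4 x C_2 (6T11) additionally contains elements of type 4+2, 4+1+1, 2+2+1+1, 2+1+1+1+1 (24 of its 48 elements, about 50% of primes); (S_3 x S_3) : C_2 (6T13) additionally contains elements of type 4+2, 3+2+1, 3+1+1+1, 2+2+1+1, 2+1+1+1+1 (49 of its 72 elements, about 68% of primes); PGL(2,5) (6T14) additionally contains elements of type 5+1, 4+1+1, 2+2+1+1 (69 of its 120 elements, about 58% of primes); S_6 (6T16) additionally contains elements of type 5+1, 4+2, 4+1+1, 3+2+1, 3+1+1+1, 2+2+1+1, 2+1+1+1+1 (544 of its 720 elements, about 76% of primes). None of the 37 primes tested shows any such pattern (for each of these groups the chance of that is below 10^-4), which rules them out. Hence G = C_6 (6T1), of order 6.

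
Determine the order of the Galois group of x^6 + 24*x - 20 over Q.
The degree of the splitting field over Q equals the order of the Galois group, so first determine the group. The polynomial f is an irreducible sextic over Q, so G = Gal(f/Q) is one of the 16 transitive subgroups 6T1, ..., 6T16 of S_6. The discriminant of f is 746496000000 = 864000^2, a perfect square, so G is contained in A_6. The transitive groups of degree 6 contained in A_6 are: A_4 (6T4, order 12), S_4 (6T7, order 24), (C_3 x C_3) : C_4 (6T10, order 36), PSL(2,5) (6T12, order 60), A_6 (6T15, order 360). By Dedekind's theorem, for a prime p not dividing disc(f) the degrees of the irreducible factors of f mod p form the cycle type of an element of G. Factoring f modulo the 6 such primes p <= 23 (skipping 2, 3, 5, which divide the discriminant), each new pattern first appears at: mod 7: f = (x + 3)(x^5 + 4x^4 + 2x^3 + x^2 + 4x + 5), pattern 5+1; mod 23: f = (x + 7)(x + 12)(x + 21)(x^3 + 6x^2 + 13x + 16), pattern 3+1+1+1. No other pattern occurs in this range, so the set of observed cycle types is {5+1, 3+1+1+1}. Among the candidates above, the only group containing elements of all these cycle types is A_6 (6T15) — each of A_4 (6T4), S_4 (6T7), (C_3 x C_3) : C_4 (6T10), PSL(2,5) (6T12) lacks at least one of them. Hence G = A_6 (6T15), of order 360. The Galois group A_6 (6T15) has order 360, so the splitting field has degree 360 over Q.

360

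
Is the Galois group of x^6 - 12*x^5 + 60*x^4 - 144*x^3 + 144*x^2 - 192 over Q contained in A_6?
The polynomial is irreducible of degree 6 over Q. Its discriminant is 5410421842378752, which is not a perfect square. A Galois group lies in the alternating group exactly when the discriminant is a square in Q, so the Galois group (S_3 x S_3) is not contained in A_6.

No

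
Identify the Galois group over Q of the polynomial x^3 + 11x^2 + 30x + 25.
The polynomial is an irreducible cubic over Q and its discriminant is -575, which is not a perfect square. For an irreducible cubic, a non-square discriminant gives Galois group S_3.

S_3 (order 6)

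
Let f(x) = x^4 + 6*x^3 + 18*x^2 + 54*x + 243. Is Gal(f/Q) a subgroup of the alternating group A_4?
Yes

The polynomial is irreducible of degree 4 over Q. Its discriminant is 1666598976 = 40824^2, a perfect square. A Galois group lies in the alternating group exactly when the discriminant is a square in Q, so the Galois group (A_4) is contained in A_4.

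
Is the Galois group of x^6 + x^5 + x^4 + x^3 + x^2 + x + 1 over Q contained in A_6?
The polynomial is irreducible of degree 6 over Q. Its discriminant is -16807, which is not a perfect square. A Galois group lies in the alternating group exactly when the discriminant is a square in Q, so the Galois group (C_6) is not contained in A_6.

No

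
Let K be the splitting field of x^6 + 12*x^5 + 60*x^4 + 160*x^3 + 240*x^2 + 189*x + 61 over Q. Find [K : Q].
The degree of the splitting field over Q equals the order of the Galois group, so first determine the group. The polynomial f is an irreducible sextic over Q, so G = Gal(f/Q) is one of the 16 transitive subgroups 6T1, ..., 6T16 of S_6. The discriminant of f is -9059283, which is not a perfect square, so G is not contained in A_6. The transitive groups of degree 6 not contained in A_6 are: C_6 (6T1, order 6), S_3 (6T2, order 6), D_6 (6T3, order 12), C_3 x S_3 (6T5, order 18), A_4 x C_2 (6T6, order 24), S_4 (6T8, order 24), S_3 x S_3 (6T9, order 36), S_4 x C_2 (6T11, order 48), (S_3 x S_3) : C_2 (6T13, order 72), PGL(2,5) (6T14, order 120), S_6 (6T16, order 720). By Dedekind's theorem, for a prime p not dividing disc(f) the degrees of the irreducible factors of f mod p form the cycle type of an element of G. Factoring f modulo the 28 such primes p <= 127 (skipping 3, 17, 43, which divide the discriminant), each new pattern first appears at: mod 2: f = (x^6 + x + 1), pattern 6; mod 7: f = (x + 3)(x^2 + x + 4)(x^3 + x^2 + 1), pattern 3+2+1; mod 11: f = (x^2 + 2x + 2)(x^4 + 10x^3 + 5x^2 + 9x + 3), pattern 4+2; mod 13: f = (x + 5)(x + 10)(x^2 + 3x + 5)(x^2 + 7x + 3), pattern 2+2+1+1; mod 61: f = (x)(x + 42)(x + 53)(x + 59)(x^2 + 41x + 6), pattern 2+1+1+1+1; mod 97: f = (x + 50)(x + 87)(x + 89)(x^3 + 77x^2 + 65x + 87), pattern 3+1+1+1; mod 113: f = (x^2 + 6)(x^2 + 53x + 61)(x^2 + 72x + 19), pattern 2+2+2; mod 127: f = (x^3 + 45x^2 + 20x + 104)(x^3 + 94x^2 + x + 36), pattern 3+3. No other pattern occurs in this range, so the set of observed cycle types is {6, 3+2+1, 4+2, 2+2+1+1, 2+1+1+1+1, 3+1+1+1, 2+2+2, 3+3}. The candidates containing elements of all these cycle types are (S_3 x S_3) : C_2 (6T13) of order 72, S_6 (6T16) of order 720; the others are excluded. The observed types are precisely the cycle types that occur in (S_3 x S_3) : C_2 (6T13) (apart from the identity). Each of the other remaining candidates has further cycle types, and by the Chebotarev density theorem the matching factorization patterns would occur for a proportion of primes equal to their share of the group: S_6 (6T16) additionally contains elements of type 5+1, 4+1+1 (234 of its 720 elements, about 32% of primes). None of the 28 primes tested shows any such pattern (for each of these groups the chance of that is below 10^-4), which rules them out. Hence G = (S_3 x S_3) : C_2 (6T13), of order 72. The Galois group (S_3 x S_3) : C_2 (6T13) has order 72, so the splitting field has degree 72 over Q.

72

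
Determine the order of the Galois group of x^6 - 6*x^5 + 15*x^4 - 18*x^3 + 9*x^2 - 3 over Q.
36

The degree of the splitting field over Q equals the order of the Galois group, so first determine the group. The polynomial f is an irreducible sextic over Q, so G = Gal(f/Q) is one of the 16 transitive subgroups 6T1, ..., 6T16 of S_6. The discriminant of f is 5038848, which is not a perfect square, so G is not contained in A_6. The transitive groups of degree 6 not contained in A_6 are: C_6 (6T1, order 6), S_3 (6T2, order 6), D_6 (6T3, order 12), C_3 x S_3 (6T5, order 18), A_4 x C_2 (6T6, order 24), S_4 (6T8, order 24), S_3 x S_3 (6T9, order 36), S_4 x C_2 (6T11, order 48), (S_3 x S_3) : C_2 (6T13, order 72), PGL(2,5) (6T14, order 120), S_6 (6T16, order 720). By Dedekind's theorem, for a prime p not dividing disc(f) the degrees of the irreducible factors of f mod p form the cycle type of an element of G. Factoring f modulo the 23 such primes p <= 97 (skipping 2, 3, which divide the discriminant), each new pattern first appears at: mod 5: f = (x^6 + 4x^5 + 2x^3 + 4x^2 + 2), pattern 6; mod 11: f = (x + 5)(x + 7)(x^2 + x + 7)(x^2 + 3x + 10), pattern 2+2+1+1; mod 13: f = (x + 6)(x + 7)(x + 10)(x^3 + 10x^2 + 3x + 9), pattern 3+1+1+1; mod 31: f = (x^2 + 15x + 11)(x^2 + 20x + 21)(x^2 + 21x + 2), pattern 2+2+2; mod 97: f = (x^3 + 94x^2 + 3x + 10)(x^3 + 94x^2 + 3x + 87), pattern 3+3. No other pattern occurs in this range, so the set of observed cycle types is {6, 2+2+1+1, 3+1+1+1, 2+2+2, 3+3}. The candidates containing elements of all these cycle types are S_3 x S_3 (6T9) of order 36, (S_3 x S_3) : C_2 (6T13) of order 72, S_6 (6T16) of order 720; the others are excluded. The observed types are precisely the cycle types that occur in S_3 x S_3 (6T9) (apart from the identity). Each of the other remaining candidates has further cycle types, and by the Chebotarev density theorem the matching factorization patterns would occur for a proportion of primes equal to their share of the group: (S_3 x S_3) : C_2 (6T13) additionally contains elements of type 4+2, 3+2+1, 2+1+1+1+1 (36 of its 72 elements, about 50% of primes); S_6 (6T16) additionally contains elements of type 5+1, 4+2, 4+1+1, 3+2+1, 2+1+1+1+1 (459 of its 720 elements, about 64% of primes). None of the 23 primes tested shows any such pattern (for each of these groups the chance of that is below 10^-4), which rules them out. Hence G = S_3 x S_3 (6T9), of order 36. The Galois group S_3 x S_3 (6T9) has order 36, so the splitting field has degree 36 over Q.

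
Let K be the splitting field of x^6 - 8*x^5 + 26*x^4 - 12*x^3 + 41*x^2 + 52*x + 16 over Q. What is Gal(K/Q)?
The polynomial f is an irreducible sextic over Q, so G = Gal(f/Q) is one of the 16 transitive subgroups 6T1, ..., 6T16 of S_6. The discriminant of f is -1080641454080000, which is not a perfect square, so G is not contained in A_6. The transitive groups of degree 6 not contained in A_6 are: C_6 (6T1, order 6), S_3 (6T2, order 6), D_6 (6T3, order 12), C_3 x S_3 (6T5, order 18), A_4 x C_2 (6T6, order 24), S_4 (6T8, order 24), S_3 x S_3 (6T9, order 36), S_4 x C_2 (6T11, order 48), (S_3 x S_3) : C_2 (6T13, order 72), PGL(2,5) (6T14, order 120), S_6 (6T16, order 720). By Dedekind's theorem, for a prime p not dividing disc(f) the degrees of the irreducible factors of f mod p form the cycle type of an element of G. Factoring f modulo the 22 such primes p <= 89 (skipping 2, 5, which divide the discriminant), each new pattern first appears at: mod 3: f = (x^3 + 2x + 2)(x^3 + x^2 + 2), pattern 3+3; mod 7: f = (x^2 + 1)(x^2 + 2x + 2)(x^2 + 4x + 1), pattern 2+2+2; mod 13: f = (x + 1)(x + 4)(x^4 + 9x^2 + 8x + 4), pattern 4+1+1; mod 43: f = (x + 3)(x + 8)(x^2 + 6x + 25)(x^2 + 18x + 35), pattern 2+2+1+1. No other pattern occurs in this range, so the set of observed cycle types is {3+3, 2+2+2, 4+1+1, 2+2+1+1}. The candidates containing elements of all these cycle types are S_4 (6T8) of order 24, S_4 x C_2 (6T11) of order 48, PGL(2,5) (6T14) of order 120, S_6 (6T16) of order 720; the others are excluded. The observed types are precisely the cycle types that occur in S_4 (6T8) (apart from the identity). Each of the other remaining candidates has further cycle types, and by the Chebotarev density theorem the matching factorization patterns would occur for a proportion of primes equal to their share of the group: S_4 x C_2 (6T11) additionally contains elements of type 6, 4+2, 2+1+1+1+1 (17 of its 48 elements, about 35% of primes); PGL(2,5) (6T14) additionally contains elements of type 6, 5+1 (44 of its 120 elements, about 37% of primes); S_6 (6T16) additionally contains elements of type 6, 5+1, 4+2, 3+2+1, 3+1+1+1, 2+1+1+1+1 (529 of its 720 elements, about 73% of primes). None of the 22 primes tested shows any such pattern (for each of these groups the chance of that is below 10^-4), which rules them out. Hence G = S_4 (6T8), of order 24.

S_4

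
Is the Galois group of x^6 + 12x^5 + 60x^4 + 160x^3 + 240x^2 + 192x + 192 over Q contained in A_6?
No

The polynomial is irreducible of degree 6 over Q. Its discriminant is -1603087953297408, which is not a perfect square. A Galois group lies in the alternating group exactly when the discriminant is a square in Q, so the Galois group (D_6) is not contained in A_6.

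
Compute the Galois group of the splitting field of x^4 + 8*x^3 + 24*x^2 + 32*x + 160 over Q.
The polynomial is an irreducible quartic over Q and its discriminant is 764411904 = 27648^2, a perfect square, so the Galois group is contained in A_4. The resolvent cubic y^3 - 24*y^2 - 384*y + 4096 splits completely over Q, which gives the Klein four-group V_4.

V_4 (order 4)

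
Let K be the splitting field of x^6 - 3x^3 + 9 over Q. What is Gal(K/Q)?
The polynomial f is an irreducible sextic over Q, so G = Gal(f/Q) is one of the 16 transitive subgroups 6T1, ..., 6T16 of S_6. The discriminant of f is -1162261467, which is not a perfect square, so G is not contained in A_6. The transitive groups of degree 6 not contained in A_6 are: C_6 (6T1, order 6), S_3 (6T2, order 6), D_6 (6T3, order 12), C_3 x S_3 (6T5, order 18), A_4 x C_2 (6T6, order 24), S_4 (6T8, order 24), S_3 x S_3 (6T9, order 36), S_4 x C_2 (6T11, order 48), (S_3 x S_3) : C_2 (6T13, order 72), PGL(2,5) (6T14, order 120), S_6 (6T16, order 720). By Dedekind's theorem, for a prime p not dividing disc(f) the degrees of the irreducible factors of f mod p form the cycle type of an element of G. Factoring f modulo the 33 such primes p <= 139 (skipping 3, which divides the discriminant), each new pattern first appears at: mod 2: f = (x^6 + x^3 + 1), pattern 6; mod 7: f = (x + 3)(x + 5)(x + 6)(x^3 + 5), pattern 3+1+1+1; mod 17: f = (x^2 + 6x + 15)(x^2 + 13x + 15)(x^2 + 15x + 15), pattern 2+2+2; mod 19: f = (x^3 + 2)(x^3 + 14), pattern 3+3; mod 73: f = (x + 27)(x + 35)(x + 49)(x + 50)(x + 61)(x + 70), pattern 1+1+1+1+1+1. No other pattern occurs in this range, so the set of observed cycle types is {6, 3+1+1+1, 2+2+2, 3+3, 1+1+1+1+1+1}. The candidates containing elements of all these cycle types are C_3 x S_3 (6T5) of order 18, S_3 x S_3 (6T9) of order 36, (S_3 x S_3) : C_2 (6T13) of order 72, S_6 (6T16) of order 720; the others are excluded. The observed types are precisely the cycle types that occur in C_3 x S_3 (6T5). Each of the other remaining candidates has further cycle types, and by the Chebotarev density theorem the matching factorization patterns would occur for a proportion of primes equal to their share of the group: S_3 x S_3 (6T9) additionally contains elements of type 2+2+1+1 (9 of its 36 elements, about 25% of primes); (S_3 x S_3) : C_2 (6T13) additionally contains elements of type 4+2, 3+2+1, 2+2+1+1, 2+1+1+1+1 (45 of its 72 elements, about 62% of primes); S_6 (6T16) additionally contains elements of type 5+1, 4+2, 4+1+1, 3+2+1, 2+2+1+1, 2+1+1+1+1 (504 of its 720 elements, about 70% of primes). None of the 33 primes tested shows any such pattern (for each of these groups the chance of that is below 10^-4), which rules them out. Hence G = C_3 x S_3 (6T5), of order 18.

C_3 x S_3 (order 18)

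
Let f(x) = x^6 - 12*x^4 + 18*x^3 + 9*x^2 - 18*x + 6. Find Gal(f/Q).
The polynomial f is an irreducible sextic over Q, so G = Gal(f/Q) is one of the 16 transitive subgroups 6T1, ..., 6T16 of S_6. The discriminant of f is 48393096192, which is not a perfect square, so G is not contained in A_6. The transitive groups of degree 6 not contained in A_6 are: C_6 (6T1, order 6), S_3 (6T2, order 6), D_6 (6T3, order 12), C_3 x S_3 (6T5, order 18), A_4 x C_2 (6T6, order 24), S_4 (6T8, order 24), S_3 x S_3 (6T9, order 36), S_4 x C_2 (6T11, order 48), (S_3 x S_3) : C_2 (6T13, order 72), PGL(2,5) (6T14, order 120), S_6 (6T16, order 720). By Dedekind's theorem, for a prime p not dividing disc(f) the degrees of the irreducible factors of f mod p form the cycle type of an element of G. Factoring f modulo the 79 such primes p <= 421 (skipping 2, 3, 7, which divide the discriminant), each new pattern first appears at: mod 5: f = (x^6 + 3x^4 + 3x^3 + 4x^2 + 2x + 1), pattern 6; mod 11: f = (x + 6)(x + 9)(x^2 + 2x + 5)(x^2 + 5x + 1), pattern 2+2+1+1; mod 13: f = (x^3 + 6x + 2)(x^3 + 8x + 3), pattern 3+3; mod 19: f = (x^2 + 9x + 13)(x^2 + 11x + 13)(x^2 + 18x + 16), pattern 2+2+2; mod 97: f = (x + 2)(x + 18)(x + 22)(x + 24)(x + 51)(x + 77), pattern 1+1+1+1+1+1. No other pattern occurs in this range, so the set of observed cycle types is {6, 2+2+1+1, 3+3, 2+2+2, 1+1+1+1+1+1}. The candidates containing elements of all these cycle types are D_6 (6T3) of order 12, A_4 x C_2 (6T6) of order 24, S_3 x S_3 (6T9) of order 36, S_4 x C_2 (6T11) of order 48, (S_3 x S_3) : C_2 (6T13) of order 72, PGL(2,5) (6T14) of order 120, S_6 (6T16) of order 720; the others are excluded. The observed types are precisely the cycle types that occur in D_6 (6T3). Each of the other remaining candidates has further cycle types, and by the Chebotarev density theorem the matching factorization patterns would occur for a proportion of primes equal to their share of the group: A_4 x C_2 (6T6) additionally contains elements of type 2+1+1+1+1 (3 of its 24 elements, about 12% of primes); S_3 x S_3 (6T9) additionally contains elements of type 3+1+1+1 (4 of its 36 elements, about 11% of primes); S_4 x C_2 (6T11) additionally contains elements of type 4+2, 4+1+1, 2+1+1+1+1 (15 of its 48 elements, about 31% of primes); (S_3 x S_3) : C_2 (6T13) additionally contains elements of type 4+2, 3+2+1, 3+1+1+1, 2+1+1+1+1 (40 of its 72 elements, about 56% of primes); PGL(2,5) (6T14) additionally contains elements of type 5+1, 4+1+1 (54 of its 120 elements, about 45% of primes); S_6 (6T16) additionally contains elements of type 5+1, 4+2, 4+1+1, 3+2+1, 3+1+1+1, 2+1+1+1+1 (499 of its 720 elements, about 69% of primes). None of the 79 primes tested shows any such pattern (for each of these groups the chance of that is below 10^-4), which rules them out. Hence G = D_6 (6T3), of order 12.

D_6 (order 12)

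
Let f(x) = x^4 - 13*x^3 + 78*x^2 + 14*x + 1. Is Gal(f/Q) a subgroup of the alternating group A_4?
No

The polynomial is irreducible of degree 4 over Q. Its discriminant is 121699989, which is not a perfect square. A Galois group lies in the alternating group exactly when the discriminant is a square in Q, so the Galois group (S_4) is not contained in A_4.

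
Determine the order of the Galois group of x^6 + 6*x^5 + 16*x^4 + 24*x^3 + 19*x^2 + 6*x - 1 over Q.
12

The degree of the splitting field over Q equals the order of the Galois group, so first determine the group. The polynomial f is an irreducible sextic over Q, so G = Gal(f/Q) is one of the 16 transitive subgroups 6T1, ..., 6T16 of S_6. The discriminant of f is 153664 = 392^2, a perfect square, so G is contained in A_6. The transitive groups of degree 6 contained in A_6 are: A_4 (6T4, order 12), S_4 (6T7, order 24), (C_3 x C_3) : C_4 (6T10, order 36), PSL(2,5) (6T12, order 60), A_6 (6T15, order 360). By Dedekind's theorem, for a prime p not dividing disc(f) the degrees of the irreducible factors of f mod p form the cycle type of an element of G. Factoring f modulo the 33 such primes p <= 149 (skipping 2, 7, which divide the discriminant), each new pattern first appears at: mod 3: f = (x^3 + 2x + 1)(x^3 + 2x + 2), pattern 3+3; mod 13: f = (x + 7)(x + 8)(x^2 + 2x + 6)(x^2 + 2x + 7), pattern 2+2+1+1. No other pattern occurs in this range, so the set of observed cycle types is {3+3, 2+2+1+1}. The candidates containing elements of all these cycle types are A_4 (6T4) of order 12, S_4 (6T7) of order 24, (C_3 x C_3) : C_4 (6T10) of order 36, PSL(2,5) (6T12) of order 60, A_6 (6T15) of order 360; the others are excluded. The observed types are precisely the cycle types that occur in A_4 (6T4) (apart from the identity). Each of the other remaining candidates has further cycle types, and by the Chebotarev density theorem the matching factorization patterns would occur for a proportion of primes equal to their share of the group: S_4 (6T7) additionally contains elements of type 4+2 (6 of its 24 elements, about 25% of primes); (C_3 x C_3) : C_4 (6T10) additionally contains elements of type 4+2, 3+1+1+1 (22 of its 36 elements, about 61% of primes); PSL(2,5) (6T12) additionally contains elements of type 5+1 (24 of its 60 elements, about 40% of primes); A_6 (6T15) additionally contains elements of type 5+1, 4+2, 3+1+1+1 (274 of its 360 elements, about 76% of primes). None of the 33 primes tested shows any such pattern (for each of these groups the chance of that is below 10^-4), which rules them out. Hence G = A_4 (6T4), of order 12. The Galois group A_4 (6T4) has order 12, so the splitting field has degree 12 over Q.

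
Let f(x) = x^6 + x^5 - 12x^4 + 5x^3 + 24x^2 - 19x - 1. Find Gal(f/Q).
The polynomial f is an irreducible sextic over Q, so G = Gal(f/Q) is one of the 16 transitive subgroups 6T1, ..., 6T16 of S_6. The discriminant of f is 324179200, which is not a perfect square, so G is not contained in A_6. The transitive groups of degree 6 not contained in A_6 are: C_6 (6T1, order 6), S_3 (6T2, order 6), D_6 (6T3, order 12), C_3 x S_3 (6T5, order 18), A_4 x C_2 (6T6, order 24), S_4 (6T8, order 24), S_3 x S_3 (6T9, order 36), S_4 x C_2 (6T11, order 48), (S_3 x S_3) : C_2 (6T13, order 72), PGL(2,5) (6T14, order 120), S_6 (6T16, order 720). By Dedekind's theorem, for a prime p not dividing disc(f) the degrees of the irreducible factors of f mod p form the cycle type of an element of G. Factoring f modulo the 23 such primes p <= 101 (skipping 2, 5, 37, which divide the discriminant), each new pattern first appears at: mod 3: f = (x^3 + 2x + 1)(x^3 + x^2 + x + 2), pattern 3+3; mod 13: f = (x^2 + 6)(x^2 + 7x + 4)(x^2 + 7x + 7), pattern 2+2+2; mod 67: f = (x + 2)(x + 7)(x + 21)(x + 24)(x + 27)(x + 54), pattern 1+1+1+1+1+1. No other pattern occurs in this range, so the set of observed cycle types is {3+3, 2+2+2, 1+1+1+1+1+1}. The candidates containing elements of all these cycle types are C_6 (6T1) of order 6, S_3 (6T2) of order 6, D_6 (6T3) of order 12, C_3 x S_3 (6T5) of order 18, A_4 x C_2 (6T6) of order 24, S_4 (6T8) of order 24, S_3 x S_3 (6T9) of order 36, S_4 x C_2 (6T11) of order 48, (S_3 x S_3) : C_2 (6T13) of order 72, PGL(2,5) (6T14) of order 120, S_6 (6T16) of order 720; the others are excluded. The observed types are precisely the cycle types that occur in S_3 (6T2). Each of the other remaining candidates has further cycle types, and by the Chebotarev density theorem the matching factorization patterns would occur for a proportion of primes equal to their share of the group: C_6 (6T1) additionally contains elements of type 6 (2 of its 6 elements, about 33% of primes); D_6 (6T3) additionally contains elements of type 6, 2+2+1+1 (5 of its 12 elements, about 42% of primes); C_3 x S_3 (6T5) additionally contains elements of type 6, 3+1+1+1 (10 of its 18 elements, about 56% of primes); A_4 x C_2 (6T6) additionally contains elements of type 6, 2+2+1+1, 2+1+1+1+1 (14 of its 24 elements, about 58% of primes); S_4 (6T8) additionally contains elements of type 4+1+1, 2+2+1+1 (9 of its 24 elements, about 38% of primes); S_3 x S_3 (6T9) additionally contains elements of type 6, 3+1+1+1, 2+2+1+1 (25 of its 36 elements, about 69% of primes); S_4 x C_2 (6T11) additionally contains elements of type 6, 4+2, 4+1+1, 2+2+1+1, 2+1+1+1+1 (32 of its 48 elements, about 67% of primes); (S_3 x S_3) : C_2 (6T13) additionally contains elements of type 6, 4+2, 3+2+1, 3+1+1+1, 2+2+1+1, 2+1+1+1+1 (61 of its 72 elements, about 85% of primes); PGL(2,5) (6T14) additionally contains elements of type 6, 5+1, 4+1+1, 2+2+1+1 (89 of its 120 elements, about 74% of primes); S_6 (6T16) additionally contains elements of type 6, 5+1, 4+2, 4+1+1, 3+2+1, 3+1+1+1, 2+2+1+1, 2+1+1+1+1 (664 of its 720 elements, about 92% of primes). None of the 23 primes tested shows any such pattern (for each of these groups the chance of that is below 10^-4), which rules them out. Hence G = S_3 (6T2), of order 6.

S_3 (also written S3)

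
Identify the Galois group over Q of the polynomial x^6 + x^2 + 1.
S_4 x C_2 (order 48)

The polynomial f is an irreducible sextic over Q, so G = Gal(f/Q) is one of the 16 transitive subgroups 6T1, ..., 6T16 of S_6. The discriminant of f is -61504, which is not a perfect square, so G is not contained in A_6. The transitive groups of degree 6 not contained in A_6 are: C_6 (6T1, order 6), S_3 (6T2, order 6), D_6 (6T3, order 12), C_3 x S_3 (6T5, order 18), A_4 x C_2 (6T6, order 24), S_4 (6T8, order 24), S_3 x S_3 (6T9, order 36), S_4 x C_2 (6T11, order 48), (S_3 x S_3) : C_2 (6T13, order 72), PGL(2,5) (6T14, order 120), S_6 (6T16, order 720). By Dedekind's theorem, for a prime p not dividing disc(f) the degrees of the irreducible factors of f mod p form the cycle type of an element of G. Factoring f modulo the 17 such primes p <= 67 (skipping 2, 31, which divide the discriminant), each new pattern first appears at: mod 3: f = (x + 1)(x + 2)(x^4 + x^2 + 2), pattern 4+1+1; mod 5: f = (x^3 + 2x^2 + 2x + 2)(x^3 + 3x^2 + 2x + 3), pattern 3+3; mod 7: f = (x^6 + x^2 + 1), pattern 6; mod 11: f = (x^2 + 9)(x^2 + x + 7)(x^2 + 10x + 7), pattern 2+2+2; mod 13: f = (x^2 + 6)(x^4 + 7x^2 + 11), pattern 4+2; mod 37: f = (x + 5)(x + 32)(x^2 + 9x + 16)(x^2 + 28x + 16), pattern 2+2+1+1; mod 47: f = (x + 5)(x + 9)(x + 38)(x + 42)(x^2 + 12), pattern 2+1+1+1+1. No other pattern occurs in this range, so the set of observed cycle types is {4+1+1, 3+3, 6, 2+2+2, 4+2, 2+2+1+1, 2+1+1+1+1}. The candidates containing elements of all these cycle types are S_4 x C_2 (6T11) of order 48, S_6 (6T16) of order 720; the others are excluded. The observed types are precisely the cycle types that occur in S_4 x C_2 (6T11) (apart from the identity). Each of the other remaining candidates has further cycle types, and by the Chebotarev density theorem the matching factorization patterns would occur for a proportion of primes equal to their share of the group: S_6 (6T16) additionally contains elements of type 5+1, 3+2+1, 3+1+1+1 (304 of its 720 elements, about 42% of primes). None of the 17 primes tested shows any such pattern (for each of these groups the chance of that is below 10^-4), which rules them out. Hence G = S_4 x C_2 (6T11), of order 48.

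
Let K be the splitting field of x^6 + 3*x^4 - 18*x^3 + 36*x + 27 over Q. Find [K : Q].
120

The degree of the splitting field over Q equals the order of the Galois group, so first determine the group. The polynomial f is an irreducible sextic over Q, so G = Gal(f/Q) is one of the 16 transitive subgroups 6T1, ..., 6T16 of S_6. The discriminant of f is -28010528989632, which is not a perfect square, so G is not contained in A_6. The transitive groups of degree 6 not contained in A_6 are: C_6 (6T1, order 6), S_3 (6T2, order 6), D_6 (6T3, order 12), C_3 x S_3 (6T5, order 18), A_4 x C_2 (6T6, order 24), S_4 (6T8, order 24), S_3 x S_3 (6T9, order 36), S_4 x C_2 (6T11, order 48), (S_3 x S_3) : C_2 (6T13, order 72), PGL(2,5) (6T14, order 120), S_6 (6T16, order 720). By Dedekind's theorem, for a prime p not dividing disc(f) the degrees of the irreducible factors of f mod p form the cycle type of an element of G. Factoring f modulo the 21 such primes p <= 89 (skipping 2, 3, 7, which divide the discriminant), each new pattern first appears at: mod 5: f = (x^6 + 3x^4 + 2x^3 + x + 2), pattern 6; mod 11: f = (x + 7)(x^5 + 4x^4 + 8x^3 + 3x^2 + x + 7), pattern 5+1; mod 13: f = (x + 1)(x + 8)(x^4 + 4x^3 + 11x^2 + 7x + 5), pattern 4+1+1; mod 23: f = (x + 7)(x + 20)(x^2 + x + 9)(x^2 + 18x + 13), pattern 2+2+1+1; mod 43: f = (x^3 + 12)(x^3 + 3x + 13), pattern 3+3; mod 61: f = (x^2 + 13x + 17)(x^2 + 15x + 20)(x^2 + 33x + 6), pattern 2+2+2. No other pattern occurs in this range, so the set of observed cycle types is {6, 5+1, 4+1+1, 2+2+1+1, 3+3, 2+2+2}. The candidates containing elements of all these cycle types are PGL(2,5) (6T14) of order 120, S_6 (6T16) of order 720; the others are excluded. The observed types are precisely the cycle types that occur in PGL(2,5) (6T14) (apart from the identity). Each of the other remaining candidates has further cycle types, and by the Chebotarev density theorem the matching factorization patterns would occur for a proportion of primes equal to their share of the group: S_6 (6T16) additionally contains elements of type 4+2, 3+2+1, 3+1+1+1, 2+1+1+1+1 (265 of its 720 elements, about 37% of primes). None of the 21 primes tested shows any such pattern (for each of these groups the chance of that is below 10^-4), which rules them out. Hence G = PGL(2,5) (6T14), of order 120. The Galois group PGL(2,5) (6T14) has order 120, so the splitting field has degree 120 over Q.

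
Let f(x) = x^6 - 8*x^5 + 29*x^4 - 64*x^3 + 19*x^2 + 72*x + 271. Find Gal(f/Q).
(C_3 x C_3) : C_4 (also written G36+)

The polynomial f is an irreducible sextic over Q, so G = Gal(f/Q) is one of the 16 transitive subgroups 6T1, ..., 6T16 of S_6. The discriminant of f is 564385546240000 = 23756800^2, a perfect square, so G is contained in A_6. The transitive groups of degree 6 contained in A_6 are: A_4 (6T4, order 12), S_4 (6T7, order 24), (C_3 x C_3) : C_4 (6T10, order 36), PSL(2,5) (6T12, order 60), A_6 (6T15, order 360). By Dedekind's theorem, for a prime p not dividing disc(f) the degrees of the irreducible factors of f mod p form the cycle type of an element of G. Factoring f modulo the 19 such primes p <= 79 (skipping 2, 5, 29, which divide the discriminant), each new pattern first appears at: mod 3: f = (x^2 + x + 2)(x^4 + 2x + 2), pattern 4+2; mod 11: f = (x^3 + 7x + 10)(x^3 + 3x^2 + 4), pattern 3+3; mod 19: f = (x + 13)(x + 15)(x^2 + 9x + 10)(x^2 + 12x + 2), pattern 2+2+1+1; mod 61: f = (x + 4)(x + 37)(x + 51)(x^3 + 22x^2 + 36x + 25), pattern 3+1+1+1. No other pattern occurs in this range, so the set of observed cycle types is {4+2, 3+3, 2+2+1+1, 3+1+1+1}. The candidates containing elements of all these cycle types are (C_3 x C_3) : C_4 (6T10) of order 36, A_6 (6T15) of order 360; the others are excluded. The observed types are precisely the cycle types that occur in (C_3 x C_3) : C_4 (6T10) (apart from the identity). Each of the other remaining candidates has further cycle types, and by the Chebotarev density theorem the matching factorization patterns would occur for a proportion of primes equal to their share of the group: A_6 (6T15) additionally contains elements of type 5+1 (144 of its 360 elements, about 40% of primes). None of the 19 primes tested shows any such pattern (for each of these groups the chance of that is below 10^-4), which rules them out. Hence G = (C_3 x C_3) : C_4 (6T10), of order 36.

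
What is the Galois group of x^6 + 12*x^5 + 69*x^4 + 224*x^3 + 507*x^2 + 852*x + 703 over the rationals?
The polynomial f is an irreducible sextic over Q, so G = Gal(f/Q) is one of the 16 transitive subgroups 6T1, ..., 6T16 of S_6. The discriminant of f is -7629540176166912, which is not a perfect square, so G is not contained in A_6. The transitive groups of degree 6 not contained in A_6 are: C_6 (6T1, order 6), S_3 (6T2, order 6), D_6 (6T3, order 12), C_3 x S_3 (6T5, order 18), A_4 x C_2 (6T6, order 24), S_4 (6T8, order 24), S_3 x S_3 (6T9, order 36), S_4 x C_2 (6T11, order 48), (S_3 x S_3) : C_2 (6T13, order 72), PGL(2,5) (6T14, order 120), S_6 (6T16, order 720). By Dedekind's theorem, for a prime p not dividing disc(f) the degrees of the irreducible factors of f mod p form the cycle type of an element of G. Factoring f modulo the 37 such primes p <= 173 (skipping 2, 3, 19, which divide the discriminant), each new pattern first appears at: mod 5: f = (x^6 + 2x^5 + 4x^4 + 4x^3 + 2x^2 + 2x + 3), pattern 6; mod 7: f = (x^3 + 2)(x^3 + 5x^2 + 6x + 5), pattern 3+3; mod 17: f = (x^2 + x + 3)(x^2 + 13x + 9)(x^2 + 15x + 4), pattern 2+2+2; mod 37: f = (x)(x + 5)(x + 13)(x + 15)(x + 17)(x + 36), pattern 1+1+1+1+1+1. No other pattern occurs in this range, so the set of observed cycle types is {6, 3+3, 2+2+2, 1+1+1+1+1+1}. The candidates containing elements of all these cycle types are C_6 (6T1) of order 6, D_6 (6T3) of order 12, C_3 x S_3 (6T5) of order 18, A_4 x C_2 (6T6) of order 24, S_3 x S_3 (6T9) of order 36, S_4 x C_2 (6T11) of order 48, (S_3 x S_3) : C_2 (6T13) of order 72, PGL(2,5) (6T14) of order 120, S_6 (6T16) of order 720; the others are excluded. The observed types are precisely the cycle types that occur in C_6 (6T1). Each of the other remaining candidates has further cycle types, and by the Chebotarev density theorem the matching factorization patterns would occur for a proportion of primes equal to their share of the group: D_6 (6T3) additionally contains elements of type 2+2+1+1 (3 of its 12 elements, about 25% of primes); C_3 x S_3 (6T5) additionally contains elements of type 3+1+1+1 (4 of its 18 elements, about 22% of primes); A_4 x C_2 (6T6) additionally contains elements of type 2+2+1+1, 2+1+1+1+1 (6 of its 24 elements, about 25% of primes); S_3 x S_3 (6T9) additionally contains elements of type 3+1+1+1, 2+2+1+1 (13 of its 36 elements, about 36% of primes); S_4 x C_2 (6T11) additionally contains elements of type 4+2, 4+1+1, 2+2+1+1, 2+1+1+1+1 (24 of its 48 elements, about 50% of primes); (S_3 x S_3) : C_2 (6T13) additionally contains elements of type 4+2, 3+2+1, 3+1+1+1, 2+2+1+1, 2+1+1+1+1 (49 of its 72 elements, about 68% of primes); PGL(2,5) (6T14) additionally contains elements of type 5+1, 4+1+1, 2+2+1+1 (69 of its 120 elements, about 58% of primes); S_6 (6T16) additionally contains elements of type 5+1, 4+2, 4+1+1, 3+2+1, 3+1+1+1, 2+2+1+1, 2+1+1+1+1 (544 of its 720 elements, about 76% of primes). None of the 37 primes tested shows any such pattern (for each of these groups the chance of that is below 10^-4), which rules them out. Hence G = C_6 (6T1), of order 6.

C_6 (order 6)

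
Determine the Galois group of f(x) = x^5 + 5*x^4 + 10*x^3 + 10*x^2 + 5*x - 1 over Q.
The polynomial f is an irreducible quintic over Q, so G = Gal(f/Q) is a transitive subgroup of S_5: one of C_5 (5T1, order 5), D_5 (5T2, order 10), F_20 (5T3, order 20), A_5 (5T4, order 60) or S_5 (5T5, order 120). The discriminant of f is 50000, which is not a perfect square, so G is not contained in A_5. The transitive groups of degree 5 not contained in A_5 are: F_20 (5T3, order 20), S_5 (5T5, order 120). By Dedekind's theorem, for a prime p not dividing disc(f) the degrees of the irreducible factors of f mod p form the cycle type of an element of G. Factoring f modulo the 18 such primes p <= 71 (skipping 2, 5, which divide the discriminant), each new pattern first appears at: mod 3: f = (x + 2)(x^4 + x^2 + 2x + 1), pattern 4+1; mod 11: f = (x^5 + 5x^4 + 10x^3 + 10x^2 + 5x + 10), pattern 5; mod 19: f = (x + 5)(x^2 + x + 16)(x^2 + 18x + 14), pattern 2+2+1. No other pattern occurs in this range, so the set of observed cycle types is {4+1, 5, 2+2+1}. The candidates containing elements of all these cycle types are F_20 (5T3) of order 20, S_5 (5T5) of order 120; the others are excluded. The observed types are precisely the cycle types that occur in F_20 (5T3) (apart from the identity). Each of the other remaining candidates has further cycle types, and by the Chebotarev density theorem the matching factorization patterns would occur for a proportion of primes equal to their share of the group: S_5 (5T5) additionally contains elements of type 3+2, 3+1+1, 2+1+1+1 (50 of its 120 elements, about 42% of primes). None of the 18 primes tested shows any such pattern (for each of these groups the chance of that is below 10^-4), which rules them out. Hence G = F_20 (5T3), of order 20.

F_20 (also written F20)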